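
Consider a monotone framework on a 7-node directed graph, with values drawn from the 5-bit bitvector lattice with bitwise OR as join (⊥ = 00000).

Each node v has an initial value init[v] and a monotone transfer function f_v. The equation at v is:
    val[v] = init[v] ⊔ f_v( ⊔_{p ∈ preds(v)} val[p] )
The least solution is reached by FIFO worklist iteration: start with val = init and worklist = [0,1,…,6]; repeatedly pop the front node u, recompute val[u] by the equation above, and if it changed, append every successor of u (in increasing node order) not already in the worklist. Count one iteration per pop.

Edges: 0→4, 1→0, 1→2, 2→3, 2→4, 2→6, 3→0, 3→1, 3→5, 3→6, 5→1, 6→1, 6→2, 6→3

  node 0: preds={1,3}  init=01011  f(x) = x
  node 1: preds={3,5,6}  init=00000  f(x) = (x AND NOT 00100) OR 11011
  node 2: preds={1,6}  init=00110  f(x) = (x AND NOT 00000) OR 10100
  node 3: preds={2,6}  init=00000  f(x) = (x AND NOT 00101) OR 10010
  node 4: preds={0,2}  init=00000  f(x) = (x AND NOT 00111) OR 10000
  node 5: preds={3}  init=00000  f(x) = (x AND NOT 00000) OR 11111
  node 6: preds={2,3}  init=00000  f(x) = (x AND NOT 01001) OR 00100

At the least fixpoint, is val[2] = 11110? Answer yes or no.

no

Trace (12 dequeues):
  [1] u=0 | in 00000 | out 01011 | ==
  [2] u=1 | in 00000 | out 11011 | prev 00000 | push {0}
  [3] u=2 | in 11011 | out 11111 | prev 00110 | push {}
  [4] u=3 | in 11111 | out 11010 | prev 00000 | push {1}
  [5] u=4 | in 11111 | out 11000 | prev 00000 | push {}
  [6] u=5 | in 11010 | out 11111 | prev 00000 | push {}
  [7] u=6 | in 11111 | out 10110 | prev 00000 | push {2,3}
  [8] u=0 | in 11011 | out 11011 | prev 01011 | push {4}
  [9] u=1 | in 11111 | out 11011 | ==
  [10] u=2 | in 11111 | out 11111 | ==
  [11] u=3 | in 11111 | out 11010 | ==
  [12] u=4 | in 11111 | out 11000 | ==

Converged values:
  [0] 11011
  [1] 11011
  [2] 11111
  [3] 11010
  [4] 11000
  [5] 11111
  [6] 10110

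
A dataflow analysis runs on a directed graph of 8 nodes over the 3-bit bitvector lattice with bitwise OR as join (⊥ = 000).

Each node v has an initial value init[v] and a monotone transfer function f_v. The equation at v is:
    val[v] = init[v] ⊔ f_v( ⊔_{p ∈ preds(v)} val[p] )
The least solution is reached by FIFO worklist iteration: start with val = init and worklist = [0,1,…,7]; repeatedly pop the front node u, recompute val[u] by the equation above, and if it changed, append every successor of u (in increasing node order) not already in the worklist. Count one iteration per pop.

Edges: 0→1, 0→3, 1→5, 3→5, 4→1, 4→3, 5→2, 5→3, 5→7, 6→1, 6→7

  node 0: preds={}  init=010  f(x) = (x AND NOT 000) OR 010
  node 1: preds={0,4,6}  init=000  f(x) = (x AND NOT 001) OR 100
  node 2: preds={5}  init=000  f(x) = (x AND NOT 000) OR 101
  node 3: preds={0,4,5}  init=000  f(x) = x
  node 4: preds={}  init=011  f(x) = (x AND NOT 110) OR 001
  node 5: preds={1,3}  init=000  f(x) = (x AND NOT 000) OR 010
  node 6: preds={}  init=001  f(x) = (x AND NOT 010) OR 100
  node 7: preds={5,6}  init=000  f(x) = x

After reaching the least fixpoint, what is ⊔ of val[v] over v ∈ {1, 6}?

111

Worklist (12 pops):
  #1 pop 0: in=000 → 010 (no change)
  #2 pop 1: in=011 → 110 (was 000); enqueue []
  #3 pop 2: in=000 → 101 (was 000); enqueue []
  #4 pop 3: in=011 → 011 (was 000); enqueue []
  #5 pop 4: in=000 → 011 (no change)
  #6 pop 5: in=111 → 111 (was 000); enqueue [2,3]
  #7 pop 6: in=000 → 101 (was 001); enqueue [1]
  #8 pop 7: in=111 → 111 (was 000); enqueue []
  #9 pop 2: in=111 → 111 (was 101); enqueue []
  #10 pop 3: in=111 → 111 (was 011); enqueue [5]
  #11 pop 1: in=111 → 110 (no change)
  #12 pop 5: in=111 → 111 (no change)

Fixpoint:
  val[0] = 010
  val[1] = 110
  val[2] = 111
  val[3] = 111
  val[4] = 011
  val[5] = 111
  val[6] = 101
  val[7] = 111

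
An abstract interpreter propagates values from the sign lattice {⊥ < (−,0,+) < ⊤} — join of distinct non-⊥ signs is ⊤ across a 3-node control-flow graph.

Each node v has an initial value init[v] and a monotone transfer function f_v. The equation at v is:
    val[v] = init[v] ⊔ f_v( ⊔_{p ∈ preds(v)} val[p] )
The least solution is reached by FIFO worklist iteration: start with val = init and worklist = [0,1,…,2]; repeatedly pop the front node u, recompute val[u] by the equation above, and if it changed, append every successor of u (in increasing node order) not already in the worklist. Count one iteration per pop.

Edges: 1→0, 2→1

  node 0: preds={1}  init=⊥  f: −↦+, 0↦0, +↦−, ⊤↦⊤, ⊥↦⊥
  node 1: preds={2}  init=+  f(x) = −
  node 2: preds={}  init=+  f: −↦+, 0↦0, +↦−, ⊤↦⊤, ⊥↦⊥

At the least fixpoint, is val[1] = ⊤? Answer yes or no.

yes

Worklist (4 pops):
  #1 pop 0: in=+ → − (was ⊥); enqueue []
  #2 pop 1: in=+ → ⊤ (was +); enqueue [0]
  #3 pop 2: in=⊥ → + (no change)
  #4 pop 0: in=⊤ → ⊤ (was −); enqueue []

Fixpoint:
  val[0] = ⊤
  val[1] = ⊤
  val[2] = +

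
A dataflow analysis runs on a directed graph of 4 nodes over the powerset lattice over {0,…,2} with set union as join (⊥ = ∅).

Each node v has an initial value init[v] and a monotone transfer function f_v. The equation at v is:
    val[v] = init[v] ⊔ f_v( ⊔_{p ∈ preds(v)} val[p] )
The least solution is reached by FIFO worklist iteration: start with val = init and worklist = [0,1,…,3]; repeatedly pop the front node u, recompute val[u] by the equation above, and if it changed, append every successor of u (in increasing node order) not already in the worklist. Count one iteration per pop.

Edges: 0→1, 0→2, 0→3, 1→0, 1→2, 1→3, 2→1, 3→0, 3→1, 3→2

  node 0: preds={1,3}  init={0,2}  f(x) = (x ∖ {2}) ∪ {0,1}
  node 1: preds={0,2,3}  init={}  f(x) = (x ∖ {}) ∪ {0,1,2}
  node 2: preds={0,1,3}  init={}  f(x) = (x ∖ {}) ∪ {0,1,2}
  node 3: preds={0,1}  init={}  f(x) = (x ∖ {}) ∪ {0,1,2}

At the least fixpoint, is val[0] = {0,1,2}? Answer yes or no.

yes

Trace (7 dequeues):
  [1] u=0 | in {} | out {0,1,2} | prev {0,2} | push {}
  [2] u=1 | in {0,1,2} | out {0,1,2} | prev {} | push {0}
  [3] u=2 | in {0,1,2} | out {0,1,2} | prev {} | push {1}
  [4] u=3 | in {0,1,2} | out {0,1,2} | prev {} | push {2}
  [5] u=0 | in {0,1,2} | out {0,1,2} | ==
  [6] u=1 | in {0,1,2} | out {0,1,2} | ==
  [7] u=2 | in {0,1,2} | out {0,1,2} | ==

Converged values:
  [0] {0,1,2}
  [1] {0,1,2}
  [2] {0,1,2}
  [3] {0,1,2}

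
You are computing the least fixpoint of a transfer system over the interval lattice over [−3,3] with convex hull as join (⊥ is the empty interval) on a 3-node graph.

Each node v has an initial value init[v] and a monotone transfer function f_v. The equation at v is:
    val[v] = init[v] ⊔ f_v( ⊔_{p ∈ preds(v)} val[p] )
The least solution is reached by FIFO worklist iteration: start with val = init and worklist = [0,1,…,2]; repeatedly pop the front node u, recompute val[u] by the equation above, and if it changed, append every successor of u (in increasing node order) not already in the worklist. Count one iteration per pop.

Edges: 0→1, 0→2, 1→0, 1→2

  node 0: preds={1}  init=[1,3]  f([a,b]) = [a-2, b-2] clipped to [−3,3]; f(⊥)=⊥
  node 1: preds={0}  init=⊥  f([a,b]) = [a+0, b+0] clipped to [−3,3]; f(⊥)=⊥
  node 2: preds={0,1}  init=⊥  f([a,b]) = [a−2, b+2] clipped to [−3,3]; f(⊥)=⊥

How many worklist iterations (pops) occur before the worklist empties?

10

Trace (10 dequeues):
  [1] u=0 | in ⊥ | out [1,3] | ==
  [2] u=1 | in [1,3] | out [1,3] | prev ⊥ | push {0}
  [3] u=2 | in [1,3] | out [-1,3] | prev ⊥ | push {}
  [4] u=0 | in [1,3] | out [-1,3] | prev [1,3] | push {1,2}
  [5] u=1 | in [-1,3] | out [-1,3] | prev [1,3] | push {0}
  [6] u=2 | in [-1,3] | out [-3,3] | prev [-1,3] | push {}
  [7] u=0 | in [-1,3] | out [-3,3] | prev [-1,3] | push {1,2}
  [8] u=1 | in [-3,3] | out [-3,3] | prev [-1,3] | push {0}
  [9] u=2 | in [-3,3] | out [-3,3] | ==
  [10] u=0 | in [-3,3] | out [-3,3] | ==

Converged values:
  [0] [-3,3]
  [1] [-3,3]
  [2] [-3,3]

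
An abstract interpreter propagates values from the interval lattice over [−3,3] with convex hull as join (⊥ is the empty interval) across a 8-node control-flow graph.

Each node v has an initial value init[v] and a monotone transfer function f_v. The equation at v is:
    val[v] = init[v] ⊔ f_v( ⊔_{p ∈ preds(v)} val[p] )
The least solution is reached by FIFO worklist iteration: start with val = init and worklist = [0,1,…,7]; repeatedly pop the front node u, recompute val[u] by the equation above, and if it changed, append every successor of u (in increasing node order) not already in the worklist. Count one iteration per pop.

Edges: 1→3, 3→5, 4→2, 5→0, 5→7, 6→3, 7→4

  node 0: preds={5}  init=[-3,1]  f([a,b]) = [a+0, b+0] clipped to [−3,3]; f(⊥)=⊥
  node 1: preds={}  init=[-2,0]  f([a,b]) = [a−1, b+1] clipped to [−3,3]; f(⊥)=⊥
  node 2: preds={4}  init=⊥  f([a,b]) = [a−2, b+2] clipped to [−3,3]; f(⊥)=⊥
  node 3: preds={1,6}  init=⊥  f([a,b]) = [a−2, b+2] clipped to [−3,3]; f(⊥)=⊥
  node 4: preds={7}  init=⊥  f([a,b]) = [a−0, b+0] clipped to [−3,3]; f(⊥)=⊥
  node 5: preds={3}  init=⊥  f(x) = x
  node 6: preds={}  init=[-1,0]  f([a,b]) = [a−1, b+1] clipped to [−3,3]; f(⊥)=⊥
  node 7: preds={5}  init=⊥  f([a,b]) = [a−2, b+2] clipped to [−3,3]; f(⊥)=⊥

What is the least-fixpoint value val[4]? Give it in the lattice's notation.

Worklist (11 pops):
  #1 pop 0: in=⊥ → [-3,1] (no change)
  #2 pop 1: in=⊥ → [-2,0] (no change)
  #3 pop 2: in=⊥ → ⊥ (no change)
  #4 pop 3: in=[-2,0] → [-3,2] (was ⊥); enqueue []
  #5 pop 4: in=⊥ → ⊥ (no change)
  #6 pop 5: in=[-3,2] → [-3,2] (was ⊥); enqueue [0]
  #7 pop 6: in=⊥ → [-1,0] (no change)
  #8 pop 7: in=[-3,2] → [-3,3] (was ⊥); enqueue [4]
  #9 pop 0: in=[-3,2] → [-3,2] (was [-3,1]); enqueue []
  #10 pop 4: in=[-3,3] → [-3,3] (was ⊥); enqueue [2]
  #11 pop 2: in=[-3,3] → [-3,3] (was ⊥); enqueue []

Fixpoint:
  val[0] = [-3,2]
  val[1] = [-2,0]
  val[2] = [-3,3]
  val[3] = [-3,2]
  val[4] = [-3,3]
  val[5] = [-3,2]
  val[6] = [-1,0]
  val[7] = [-3,3]

[-3,3]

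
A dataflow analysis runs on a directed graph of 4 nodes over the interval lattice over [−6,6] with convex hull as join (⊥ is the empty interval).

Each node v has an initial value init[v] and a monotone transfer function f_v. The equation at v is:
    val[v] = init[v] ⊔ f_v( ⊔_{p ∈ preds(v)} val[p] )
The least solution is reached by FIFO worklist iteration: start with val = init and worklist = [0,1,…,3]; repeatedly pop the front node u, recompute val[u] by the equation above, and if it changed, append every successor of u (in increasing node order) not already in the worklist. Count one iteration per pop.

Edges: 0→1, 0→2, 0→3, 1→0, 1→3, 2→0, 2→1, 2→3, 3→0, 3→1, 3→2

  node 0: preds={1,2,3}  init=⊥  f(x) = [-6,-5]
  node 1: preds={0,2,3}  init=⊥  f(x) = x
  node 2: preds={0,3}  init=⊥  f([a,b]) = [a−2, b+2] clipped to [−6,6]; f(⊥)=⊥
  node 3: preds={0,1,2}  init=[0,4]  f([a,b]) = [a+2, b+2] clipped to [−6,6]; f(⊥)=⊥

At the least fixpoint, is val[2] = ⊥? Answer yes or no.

Trace (9 dequeues):
  [1] u=0 | in [0,4] | out [-6,-5] | prev ⊥ | push {}
  [2] u=1 | in [-6,4] | out [-6,4] | prev ⊥ | push {0}
  [3] u=2 | in [-6,4] | out [-6,6] | prev ⊥ | push {1}
  [4] u=3 | in [-6,6] | out [-4,6] | prev [0,4] | push {2}
  [5] u=0 | in [-6,6] | out [-6,-5] | ==
  [6] u=1 | in [-6,6] | out [-6,6] | prev [-6,4] | push {0,3}
  [7] u=2 | in [-6,6] | out [-6,6] | ==
  [8] u=0 | in [-6,6] | out [-6,-5] | ==
  [9] u=3 | in [-6,6] | out [-4,6] | ==

Converged values:
  [0] [-6,-5]
  [1] [-6,6]
  [2] [-6,6]
  [3] [-4,6]

no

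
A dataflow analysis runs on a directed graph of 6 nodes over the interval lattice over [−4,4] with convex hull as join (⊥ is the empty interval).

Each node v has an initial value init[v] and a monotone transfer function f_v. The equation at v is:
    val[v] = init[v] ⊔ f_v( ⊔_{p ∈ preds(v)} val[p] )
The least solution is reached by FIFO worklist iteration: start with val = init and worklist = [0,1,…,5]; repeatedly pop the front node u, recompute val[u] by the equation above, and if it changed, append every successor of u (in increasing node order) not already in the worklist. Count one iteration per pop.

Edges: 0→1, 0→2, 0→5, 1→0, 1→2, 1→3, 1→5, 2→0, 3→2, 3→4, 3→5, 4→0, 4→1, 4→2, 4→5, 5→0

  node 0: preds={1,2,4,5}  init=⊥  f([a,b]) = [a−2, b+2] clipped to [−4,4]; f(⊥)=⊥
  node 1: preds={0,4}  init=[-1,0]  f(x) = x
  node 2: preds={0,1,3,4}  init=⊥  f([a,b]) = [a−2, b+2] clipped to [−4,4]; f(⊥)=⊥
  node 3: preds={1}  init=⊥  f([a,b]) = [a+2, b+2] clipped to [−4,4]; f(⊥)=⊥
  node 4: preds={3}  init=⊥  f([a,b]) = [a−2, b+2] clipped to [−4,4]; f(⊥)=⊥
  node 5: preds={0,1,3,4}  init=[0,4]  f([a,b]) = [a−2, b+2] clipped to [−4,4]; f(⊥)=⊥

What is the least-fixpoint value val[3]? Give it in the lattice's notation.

[-2,4]

Worklist (19 pops):
  #1 pop 0: in=[-1,4] → [-3,4] (was ⊥); enqueue []
  #2 pop 1: in=[-3,4] → [-3,4] (was [-1,0]); enqueue [0]
  #3 pop 2: in=[-3,4] → [-4,4] (was ⊥); enqueue []
  #4 pop 3: in=[-3,4] → [-1,4] (was ⊥); enqueue [2]
  #5 pop 4: in=[-1,4] → [-3,4] (was ⊥); enqueue [1]
  #6 pop 5: in=[-3,4] → [-4,4] (was [0,4]); enqueue []
  #7 pop 0: in=[-4,4] → [-4,4] (was [-3,4]); enqueue [5]
  #8 pop 2: in=[-4,4] → [-4,4] (no change)
  #9 pop 1: in=[-4,4] → [-4,4] (was [-3,4]); enqueue [0,2,3]
  #10 pop 5: in=[-4,4] → [-4,4] (no change)
  #11 pop 0: in=[-4,4] → [-4,4] (no change)
  #12 pop 2: in=[-4,4] → [-4,4] (no change)
  #13 pop 3: in=[-4,4] → [-2,4] (was [-1,4]); enqueue [2,4,5]
  #14 pop 2: in=[-4,4] → [-4,4] (no change)
  #15 pop 4: in=[-2,4] → [-4,4] (was [-3,4]); enqueue [0,1,2]
  #16 pop 5: in=[-4,4] → [-4,4] (no change)
  #17 pop 0: in=[-4,4] → [-4,4] (no change)
  #18 pop 1: in=[-4,4] → [-4,4] (no change)
  #19 pop 2: in=[-4,4] → [-4,4] (no change)

Fixpoint:
  val[0] = [-4,4]
  val[1] = [-4,4]
  val[2] = [-4,4]
  val[3] = [-2,4]
  val[4] = [-4,4]
  val[5] = [-4,4]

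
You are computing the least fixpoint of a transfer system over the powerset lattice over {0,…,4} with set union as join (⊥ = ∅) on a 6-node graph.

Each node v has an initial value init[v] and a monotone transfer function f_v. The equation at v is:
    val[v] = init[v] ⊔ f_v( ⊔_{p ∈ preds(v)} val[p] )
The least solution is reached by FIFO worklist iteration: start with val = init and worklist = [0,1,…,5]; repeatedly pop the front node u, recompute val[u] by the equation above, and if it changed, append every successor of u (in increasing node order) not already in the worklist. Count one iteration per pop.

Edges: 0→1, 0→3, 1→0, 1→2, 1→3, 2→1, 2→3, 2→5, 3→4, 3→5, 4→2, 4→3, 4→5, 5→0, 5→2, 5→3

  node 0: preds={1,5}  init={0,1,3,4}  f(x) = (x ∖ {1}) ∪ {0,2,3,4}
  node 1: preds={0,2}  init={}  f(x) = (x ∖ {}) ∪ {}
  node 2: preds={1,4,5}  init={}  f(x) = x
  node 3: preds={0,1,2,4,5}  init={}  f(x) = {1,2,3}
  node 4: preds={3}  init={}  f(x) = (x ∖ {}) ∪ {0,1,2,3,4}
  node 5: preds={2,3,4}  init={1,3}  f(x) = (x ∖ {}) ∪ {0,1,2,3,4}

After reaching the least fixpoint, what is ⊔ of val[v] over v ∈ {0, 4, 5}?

{0,1,2,3,4}

Worklist (10 pops):
  #1 pop 0: in={1,3} → {0,1,2,3,4} (was {0,1,3,4}); enqueue []
  #2 pop 1: in={0,1,2,3,4} → {0,1,2,3,4} (was {}); enqueue [0]
  #3 pop 2: in={0,1,2,3,4} → {0,1,2,3,4} (was {}); enqueue [1]
  #4 pop 3: in={0,1,2,3,4} → {1,2,3} (was {}); enqueue []
  #5 pop 4: in={1,2,3} → {0,1,2,3,4} (was {}); enqueue [2,3]
  #6 pop 5: in={0,1,2,3,4} → {0,1,2,3,4} (was {1,3}); enqueue []
  #7 pop 0: in={0,1,2,3,4} → {0,1,2,3,4} (no change)
  #8 pop 1: in={0,1,2,3,4} → {0,1,2,3,4} (no change)
  #9 pop 2: in={0,1,2,3,4} → {0,1,2,3,4} (no change)
  #10 pop 3: in={0,1,2,3,4} → {1,2,3} (no change)

Fixpoint:
  val[0] = {0,1,2,3,4}
  val[1] = {0,1,2,3,4}
  val[2] = {0,1,2,3,4}
  val[3] = {1,2,3}
  val[4] = {0,1,2,3,4}
  val[5] = {0,1,2,3,4}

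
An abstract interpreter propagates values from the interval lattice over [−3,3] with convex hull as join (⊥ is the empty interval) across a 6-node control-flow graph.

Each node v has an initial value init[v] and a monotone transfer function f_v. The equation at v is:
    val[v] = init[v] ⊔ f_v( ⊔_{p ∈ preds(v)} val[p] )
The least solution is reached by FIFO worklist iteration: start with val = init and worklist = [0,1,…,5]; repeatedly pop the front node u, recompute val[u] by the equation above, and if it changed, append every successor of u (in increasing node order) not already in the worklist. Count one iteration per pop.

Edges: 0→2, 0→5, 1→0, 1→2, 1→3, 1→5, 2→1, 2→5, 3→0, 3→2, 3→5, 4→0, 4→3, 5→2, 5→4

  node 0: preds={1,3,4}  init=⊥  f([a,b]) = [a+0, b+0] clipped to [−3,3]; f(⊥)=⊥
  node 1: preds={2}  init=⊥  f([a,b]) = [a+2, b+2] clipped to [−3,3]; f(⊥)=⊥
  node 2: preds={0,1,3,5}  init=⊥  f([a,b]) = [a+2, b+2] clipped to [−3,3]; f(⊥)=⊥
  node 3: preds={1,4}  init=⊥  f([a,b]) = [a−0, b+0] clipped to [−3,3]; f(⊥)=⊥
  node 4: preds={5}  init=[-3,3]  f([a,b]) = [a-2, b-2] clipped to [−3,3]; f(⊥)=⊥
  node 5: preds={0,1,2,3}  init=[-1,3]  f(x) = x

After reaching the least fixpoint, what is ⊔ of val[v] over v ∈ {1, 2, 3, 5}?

Iteration log — 12 steps:
  step 1. node 0  ⊔preds=[-3,3]  new=[-3,3]  old=⊥  +wl: 
  step 2. node 1  ⊔preds=⊥  new=⊥  stable
  step 3. node 2  ⊔preds=[-3,3]  new=[-1,3]  old=⊥  +wl: 1
  step 4. node 3  ⊔preds=[-3,3]  new=[-3,3]  old=⊥  +wl: 0,2
  step 5. node 4  ⊔preds=[-1,3]  new=[-3,3]  stable
  step 6. node 5  ⊔preds=[-3,3]  new=[-3,3]  old=[-1,3]  +wl: 4
  step 7. node 1  ⊔preds=[-1,3]  new=[1,3]  old=⊥  +wl: 3,5
  step 8. node 0  ⊔preds=[-3,3]  new=[-3,3]  stable
  step 9. node 2  ⊔preds=[-3,3]  new=[-1,3]  stable
  step 10. node 4  ⊔preds=[-3,3]  new=[-3,3]  stable
  step 11. node 3  ⊔preds=[-3,3]  new=[-3,3]  stable
  step 12. node 5  ⊔preds=[-3,3]  new=[-3,3]  stable

Least fixpoint reached:
  node 0: [-3,3]
  node 1: [1,3]
  node 2: [-1,3]
  node 3: [-3,3]
  node 4: [-3,3]
  node 5: [-3,3]

[-3,3]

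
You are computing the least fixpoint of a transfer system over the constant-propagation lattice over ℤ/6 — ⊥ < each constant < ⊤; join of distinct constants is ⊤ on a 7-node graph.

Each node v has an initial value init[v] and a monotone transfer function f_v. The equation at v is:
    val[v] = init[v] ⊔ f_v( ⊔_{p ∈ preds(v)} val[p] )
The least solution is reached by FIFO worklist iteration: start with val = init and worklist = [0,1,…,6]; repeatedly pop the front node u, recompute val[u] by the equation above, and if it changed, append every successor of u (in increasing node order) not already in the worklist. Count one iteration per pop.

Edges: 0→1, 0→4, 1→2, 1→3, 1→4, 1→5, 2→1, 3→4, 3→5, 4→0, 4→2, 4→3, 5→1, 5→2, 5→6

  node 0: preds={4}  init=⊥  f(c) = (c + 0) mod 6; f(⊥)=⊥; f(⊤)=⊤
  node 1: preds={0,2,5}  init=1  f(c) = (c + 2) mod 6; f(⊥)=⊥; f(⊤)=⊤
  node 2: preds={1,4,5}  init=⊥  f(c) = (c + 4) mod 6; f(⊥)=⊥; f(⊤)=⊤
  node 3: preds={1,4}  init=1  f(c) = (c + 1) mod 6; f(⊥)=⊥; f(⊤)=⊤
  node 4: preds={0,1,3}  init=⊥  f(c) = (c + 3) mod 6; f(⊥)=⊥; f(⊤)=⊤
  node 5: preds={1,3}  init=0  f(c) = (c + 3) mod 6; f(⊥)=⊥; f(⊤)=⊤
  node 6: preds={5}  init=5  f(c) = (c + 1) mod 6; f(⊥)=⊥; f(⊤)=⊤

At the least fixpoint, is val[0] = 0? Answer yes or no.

Iteration log — 13 steps:
  step 1. node 0  ⊔preds=⊥  new=⊥  stable
  step 2. node 1  ⊔preds=0  new=⊤  old=1  +wl: 
  step 3. node 2  ⊔preds=⊤  new=⊤  old=⊥  +wl: 1
  step 4. node 3  ⊔preds=⊤  new=⊤  old=1  +wl: 
  step 5. node 4  ⊔preds=⊤  new=⊤  old=⊥  +wl: 0,2,3
  step 6. node 5  ⊔preds=⊤  new=⊤  old=0  +wl: 
  step 7. node 6  ⊔preds=⊤  new=⊤  old=5  +wl: 
  step 8. node 1  ⊔preds=⊤  new=⊤  stable
  step 9. node 0  ⊔preds=⊤  new=⊤  old=⊥  +wl: 1,4
  step 10. node 2  ⊔preds=⊤  new=⊤  stable
  step 11. node 3  ⊔preds=⊤  new=⊤  stable
  step 12. node 1  ⊔preds=⊤  new=⊤  stable
  step 13. node 4  ⊔preds=⊤  new=⊤  stable

Least fixpoint reached:
  node 0: ⊤
  node 1: ⊤
  node 2: ⊤
  node 3: ⊤
  node 4: ⊤
  node 5: ⊤
  node 6: ⊤

no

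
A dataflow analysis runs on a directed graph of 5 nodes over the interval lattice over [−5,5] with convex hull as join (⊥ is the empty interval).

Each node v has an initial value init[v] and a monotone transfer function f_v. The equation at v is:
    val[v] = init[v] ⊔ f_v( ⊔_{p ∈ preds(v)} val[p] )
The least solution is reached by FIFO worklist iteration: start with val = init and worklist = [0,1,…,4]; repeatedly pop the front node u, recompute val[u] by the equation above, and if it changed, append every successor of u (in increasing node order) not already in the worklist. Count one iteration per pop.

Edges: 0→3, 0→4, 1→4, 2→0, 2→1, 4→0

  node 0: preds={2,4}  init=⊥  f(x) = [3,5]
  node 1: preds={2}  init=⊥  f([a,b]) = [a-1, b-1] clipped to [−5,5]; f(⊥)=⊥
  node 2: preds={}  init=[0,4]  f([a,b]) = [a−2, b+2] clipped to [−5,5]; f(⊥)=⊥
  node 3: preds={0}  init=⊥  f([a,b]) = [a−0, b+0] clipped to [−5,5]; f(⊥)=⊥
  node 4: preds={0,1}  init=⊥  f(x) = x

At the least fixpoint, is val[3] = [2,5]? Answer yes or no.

Iteration log — 6 steps:
  step 1. node 0  ⊔preds=[0,4]  new=[3,5]  old=⊥  +wl: 
  step 2. node 1  ⊔preds=[0,4]  new=[-1,3]  old=⊥  +wl: 
  step 3. node 2  ⊔preds=⊥  new=[0,4]  stable
  step 4. node 3  ⊔preds=[3,5]  new=[3,5]  old=⊥  +wl: 
  step 5. node 4  ⊔preds=[-1,5]  new=[-1,5]  old=⊥  +wl: 0
  step 6. node 0  ⊔preds=[-1,5]  new=[3,5]  stable

Least fixpoint reached:
  node 0: [3,5]
  node 1: [-1,3]
  node 2: [0,4]
  node 3: [3,5]
  node 4: [-1,5]

no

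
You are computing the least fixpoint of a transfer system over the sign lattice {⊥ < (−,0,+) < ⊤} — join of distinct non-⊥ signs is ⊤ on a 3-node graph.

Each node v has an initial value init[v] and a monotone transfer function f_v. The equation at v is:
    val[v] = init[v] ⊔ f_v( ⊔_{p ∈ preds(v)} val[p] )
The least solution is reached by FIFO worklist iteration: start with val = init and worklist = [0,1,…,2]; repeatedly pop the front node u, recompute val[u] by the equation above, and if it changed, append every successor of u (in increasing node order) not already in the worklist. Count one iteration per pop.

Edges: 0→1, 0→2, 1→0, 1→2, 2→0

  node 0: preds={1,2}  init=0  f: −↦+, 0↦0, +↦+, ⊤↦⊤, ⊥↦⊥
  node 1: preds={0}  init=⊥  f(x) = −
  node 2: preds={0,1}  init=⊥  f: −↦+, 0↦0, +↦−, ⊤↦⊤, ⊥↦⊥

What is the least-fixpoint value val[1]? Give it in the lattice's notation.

Trace (6 dequeues):
  [1] u=0 | in ⊥ | out 0 | ==
  [2] u=1 | in 0 | out − | prev ⊥ | push {0}
  [3] u=2 | in ⊤ | out ⊤ | prev ⊥ | push {}
  [4] u=0 | in ⊤ | out ⊤ | prev 0 | push {1,2}
  [5] u=1 | in ⊤ | out − | ==
  [6] u=2 | in ⊤ | out ⊤ | ==

Converged values:
  [0] ⊤
  [1] −
  [2] ⊤

−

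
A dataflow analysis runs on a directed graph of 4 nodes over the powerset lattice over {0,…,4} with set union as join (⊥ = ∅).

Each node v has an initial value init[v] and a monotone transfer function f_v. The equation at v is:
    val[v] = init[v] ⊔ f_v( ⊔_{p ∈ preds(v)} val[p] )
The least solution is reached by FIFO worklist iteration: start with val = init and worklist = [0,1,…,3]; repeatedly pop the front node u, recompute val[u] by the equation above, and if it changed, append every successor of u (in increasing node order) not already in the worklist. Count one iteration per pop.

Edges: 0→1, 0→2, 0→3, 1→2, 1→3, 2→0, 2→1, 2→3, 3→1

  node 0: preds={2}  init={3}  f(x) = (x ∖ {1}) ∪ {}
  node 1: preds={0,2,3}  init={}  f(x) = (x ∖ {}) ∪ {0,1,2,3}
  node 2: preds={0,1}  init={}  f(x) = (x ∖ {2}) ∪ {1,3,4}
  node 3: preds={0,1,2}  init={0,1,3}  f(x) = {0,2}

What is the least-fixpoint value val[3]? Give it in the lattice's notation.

{0,1,2,3}

Trace (8 dequeues):
  [1] u=0 | in {} | out {3} | ==
  [2] u=1 | in {0,1,3} | out {0,1,2,3} | prev {} | push {}
  [3] u=2 | in {0,1,2,3} | out {0,1,3,4} | prev {} | push {0,1}
  [4] u=3 | in {0,1,2,3,4} | out {0,1,2,3} | prev {0,1,3} | push {}
  [5] u=0 | in {0,1,3,4} | out {0,3,4} | prev {3} | push {2,3}
  [6] u=1 | in {0,1,2,3,4} | out {0,1,2,3,4} | prev {0,1,2,3} | push {}
  [7] u=2 | in {0,1,2,3,4} | out {0,1,3,4} | ==
  [8] u=3 | in {0,1,2,3,4} | out {0,1,2,3} | ==

Converged values:
  [0] {0,3,4}
  [1] {0,1,2,3,4}
  [2] {0,1,3,4}
  [3] {0,1,2,3}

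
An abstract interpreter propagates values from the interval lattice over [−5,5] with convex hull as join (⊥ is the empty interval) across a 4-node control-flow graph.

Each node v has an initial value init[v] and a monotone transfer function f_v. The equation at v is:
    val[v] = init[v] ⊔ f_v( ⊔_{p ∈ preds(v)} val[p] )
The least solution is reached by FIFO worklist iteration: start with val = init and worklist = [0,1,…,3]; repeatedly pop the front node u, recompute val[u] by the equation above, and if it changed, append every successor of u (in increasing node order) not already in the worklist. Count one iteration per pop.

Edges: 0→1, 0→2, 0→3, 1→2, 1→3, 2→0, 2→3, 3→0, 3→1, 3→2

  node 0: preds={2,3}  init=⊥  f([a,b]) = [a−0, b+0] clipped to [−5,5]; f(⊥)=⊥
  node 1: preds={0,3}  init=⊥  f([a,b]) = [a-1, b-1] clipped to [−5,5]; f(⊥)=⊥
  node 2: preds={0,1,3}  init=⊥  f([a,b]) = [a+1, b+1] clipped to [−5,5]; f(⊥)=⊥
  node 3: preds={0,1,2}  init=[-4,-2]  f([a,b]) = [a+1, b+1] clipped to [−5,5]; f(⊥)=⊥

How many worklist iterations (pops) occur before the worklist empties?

Trace (20 dequeues):
  [1] u=0 | in [-4,-2] | out [-4,-2] | prev ⊥ | push {}
  [2] u=1 | in [-4,-2] | out [-5,-3] | prev ⊥ | push {}
  [3] u=2 | in [-5,-2] | out [-4,-1] | prev ⊥ | push {0}
  [4] u=3 | in [-5,-1] | out [-4,0] | prev [-4,-2] | push {1,2}
  [5] u=0 | in [-4,0] | out [-4,0] | prev [-4,-2] | push {3}
  [6] u=1 | in [-4,0] | out [-5,-1] | prev [-5,-3] | push {}
  [7] u=2 | in [-5,0] | out [-4,1] | prev [-4,-1] | push {0}
  [8] u=3 | in [-5,1] | out [-4,2] | prev [-4,0] | push {1,2}
  [9] u=0 | in [-4,2] | out [-4,2] | prev [-4,0] | push {3}
  [10] u=1 | in [-4,2] | out [-5,1] | prev [-5,-1] | push {}
  [11] u=2 | in [-5,2] | out [-4,3] | prev [-4,1] | push {0}
  [12] u=3 | in [-5,3] | out [-4,4] | prev [-4,2] | push {1,2}
  [13] u=0 | in [-4,4] | out [-4,4] | prev [-4,2] | push {3}
  [14] u=1 | in [-4,4] | out [-5,3] | prev [-5,1] | push {}
  [15] u=2 | in [-5,4] | out [-4,5] | prev [-4,3] | push {0}
  [16] u=3 | in [-5,5] | out [-4,5] | prev [-4,4] | push {1,2}
  [17] u=0 | in [-4,5] | out [-4,5] | prev [-4,4] | push {3}
  [18] u=1 | in [-4,5] | out [-5,4] | prev [-5,3] | push {}
  [19] u=2 | in [-5,5] | out [-4,5] | ==
  [20] u=3 | in [-5,5] | out [-4,5] | ==

Converged values:
  [0] [-4,5]
  [1] [-5,4]
  [2] [-4,5]
  [3] [-4,5]

20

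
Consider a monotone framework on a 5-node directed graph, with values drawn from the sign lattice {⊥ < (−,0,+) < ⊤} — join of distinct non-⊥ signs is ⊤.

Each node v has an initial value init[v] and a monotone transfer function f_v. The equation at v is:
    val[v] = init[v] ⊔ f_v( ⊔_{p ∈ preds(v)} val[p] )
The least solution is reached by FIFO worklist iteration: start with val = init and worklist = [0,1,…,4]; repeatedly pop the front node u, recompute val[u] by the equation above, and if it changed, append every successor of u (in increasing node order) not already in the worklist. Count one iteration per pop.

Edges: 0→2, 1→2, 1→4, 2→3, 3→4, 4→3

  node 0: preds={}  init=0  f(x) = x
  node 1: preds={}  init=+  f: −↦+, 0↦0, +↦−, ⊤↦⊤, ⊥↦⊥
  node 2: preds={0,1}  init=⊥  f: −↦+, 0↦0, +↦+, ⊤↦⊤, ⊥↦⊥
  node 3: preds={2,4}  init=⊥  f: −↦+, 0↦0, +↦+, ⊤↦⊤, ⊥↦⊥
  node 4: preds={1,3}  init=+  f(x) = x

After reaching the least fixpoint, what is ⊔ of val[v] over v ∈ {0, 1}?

Worklist (6 pops):
  #1 pop 0: in=⊥ → 0 (no change)
  #2 pop 1: in=⊥ → + (no change)
  #3 pop 2: in=⊤ → ⊤ (was ⊥); enqueue []
  #4 pop 3: in=⊤ → ⊤ (was ⊥); enqueue []
  #5 pop 4: in=⊤ → ⊤ (was +); enqueue [3]
  #6 pop 3: in=⊤ → ⊤ (no change)

Fixpoint:
  val[0] = 0
  val[1] = +
  val[2] = ⊤
  val[3] = ⊤
  val[4] = ⊤

⊤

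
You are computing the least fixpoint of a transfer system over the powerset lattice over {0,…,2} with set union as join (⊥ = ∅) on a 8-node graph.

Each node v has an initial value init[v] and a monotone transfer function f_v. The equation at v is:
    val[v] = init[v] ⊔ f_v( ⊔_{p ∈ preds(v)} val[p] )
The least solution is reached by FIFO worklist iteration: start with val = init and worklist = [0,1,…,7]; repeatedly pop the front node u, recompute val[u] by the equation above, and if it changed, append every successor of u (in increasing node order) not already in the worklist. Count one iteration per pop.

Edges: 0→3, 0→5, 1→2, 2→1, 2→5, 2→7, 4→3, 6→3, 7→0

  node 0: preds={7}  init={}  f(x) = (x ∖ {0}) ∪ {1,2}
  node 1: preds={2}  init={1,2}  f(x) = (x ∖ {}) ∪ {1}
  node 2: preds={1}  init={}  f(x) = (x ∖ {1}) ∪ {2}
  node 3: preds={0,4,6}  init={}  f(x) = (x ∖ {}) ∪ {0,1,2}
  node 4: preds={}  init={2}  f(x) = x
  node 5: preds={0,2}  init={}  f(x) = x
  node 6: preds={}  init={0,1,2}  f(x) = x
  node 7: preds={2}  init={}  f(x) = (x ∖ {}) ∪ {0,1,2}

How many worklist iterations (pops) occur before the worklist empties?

10

Worklist (10 pops):
  #1 pop 0: in={} → {1,2} (was {}); enqueue []
  #2 pop 1: in={} → {1,2} (no change)
  #3 pop 2: in={1,2} → {2} (was {}); enqueue [1]
  #4 pop 3: in={0,1,2} → {0,1,2} (was {}); enqueue []
  #5 pop 4: in={} → {2} (no change)
  #6 pop 5: in={1,2} → {1,2} (was {}); enqueue []
  #7 pop 6: in={} → {0,1,2} (no change)
  #8 pop 7: in={2} → {0,1,2} (was {}); enqueue [0]
  #9 pop 1: in={2} → {1,2} (no change)
  #10 pop 0: in={0,1,2} → {1,2} (no change)

Fixpoint:
  val[0] = {1,2}
  val[1] = {1,2}
  val[2] = {2}
  val[3] = {0,1,2}
  val[4] = {2}
  val[5] = {1,2}
  val[6] = {0,1,2}
  val[7] = {0,1,2}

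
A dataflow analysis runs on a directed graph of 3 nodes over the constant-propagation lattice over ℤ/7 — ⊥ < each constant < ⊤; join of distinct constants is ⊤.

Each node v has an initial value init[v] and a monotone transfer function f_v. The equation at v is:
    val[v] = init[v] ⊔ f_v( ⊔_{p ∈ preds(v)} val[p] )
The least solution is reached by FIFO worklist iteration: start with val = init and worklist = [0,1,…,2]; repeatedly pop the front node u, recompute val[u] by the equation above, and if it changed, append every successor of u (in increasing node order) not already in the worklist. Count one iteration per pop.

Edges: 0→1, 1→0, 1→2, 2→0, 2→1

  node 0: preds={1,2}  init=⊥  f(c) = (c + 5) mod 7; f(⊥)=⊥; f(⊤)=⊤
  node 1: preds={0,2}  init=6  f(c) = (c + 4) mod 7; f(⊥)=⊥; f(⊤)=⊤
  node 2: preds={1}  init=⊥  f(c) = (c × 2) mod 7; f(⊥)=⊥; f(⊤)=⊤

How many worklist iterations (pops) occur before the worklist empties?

Worklist (5 pops):
  #1 pop 0: in=6 → 4 (was ⊥); enqueue []
  #2 pop 1: in=4 → ⊤ (was 6); enqueue [0]
  #3 pop 2: in=⊤ → ⊤ (was ⊥); enqueue [1]
  #4 pop 0: in=⊤ → ⊤ (was 4); enqueue []
  #5 pop 1: in=⊤ → ⊤ (no change)

Fixpoint:
  val[0] = ⊤
  val[1] = ⊤
  val[2] = ⊤

5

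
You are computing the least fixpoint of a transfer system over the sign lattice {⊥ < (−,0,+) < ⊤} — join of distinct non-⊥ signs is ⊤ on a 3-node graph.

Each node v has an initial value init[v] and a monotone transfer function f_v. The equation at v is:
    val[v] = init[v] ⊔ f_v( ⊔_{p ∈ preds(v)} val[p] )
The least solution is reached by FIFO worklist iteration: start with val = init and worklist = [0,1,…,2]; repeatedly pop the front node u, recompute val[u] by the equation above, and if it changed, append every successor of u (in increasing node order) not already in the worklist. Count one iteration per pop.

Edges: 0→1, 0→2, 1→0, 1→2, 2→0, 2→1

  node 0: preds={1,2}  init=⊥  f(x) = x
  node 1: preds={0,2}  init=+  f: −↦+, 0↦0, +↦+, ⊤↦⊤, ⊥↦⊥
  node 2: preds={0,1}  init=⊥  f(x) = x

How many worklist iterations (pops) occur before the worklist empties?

5

Trace (5 dequeues):
  [1] u=0 | in + | out + | prev ⊥ | push {}
  [2] u=1 | in + | out + | ==
  [3] u=2 | in + | out + | prev ⊥ | push {0,1}
  [4] u=0 | in + | out + | ==
  [5] u=1 | in + | out + | ==

Converged values:
  [0] +
  [1] +
  [2] +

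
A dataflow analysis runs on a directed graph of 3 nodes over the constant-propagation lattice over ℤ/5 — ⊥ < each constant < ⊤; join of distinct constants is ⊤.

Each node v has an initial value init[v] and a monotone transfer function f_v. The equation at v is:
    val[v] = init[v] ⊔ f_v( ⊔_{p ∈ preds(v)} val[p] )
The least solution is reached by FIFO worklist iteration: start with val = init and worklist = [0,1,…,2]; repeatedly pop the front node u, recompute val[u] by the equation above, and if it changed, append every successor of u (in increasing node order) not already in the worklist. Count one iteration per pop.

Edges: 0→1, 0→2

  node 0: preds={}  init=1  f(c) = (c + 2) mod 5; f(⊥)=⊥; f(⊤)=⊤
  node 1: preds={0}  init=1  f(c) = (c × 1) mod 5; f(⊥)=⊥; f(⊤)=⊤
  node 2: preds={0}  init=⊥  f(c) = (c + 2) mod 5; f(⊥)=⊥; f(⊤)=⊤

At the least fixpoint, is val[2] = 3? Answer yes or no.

yes

Iteration log — 3 steps:
  step 1. node 0  ⊔preds=⊥  new=1  stable
  step 2. node 1  ⊔preds=1  new=1  stable
  step 3. node 2  ⊔preds=1  new=3  old=⊥  +wl: 

Least fixpoint reached:
  node 0: 1
  node 1: 1
  node 2: 3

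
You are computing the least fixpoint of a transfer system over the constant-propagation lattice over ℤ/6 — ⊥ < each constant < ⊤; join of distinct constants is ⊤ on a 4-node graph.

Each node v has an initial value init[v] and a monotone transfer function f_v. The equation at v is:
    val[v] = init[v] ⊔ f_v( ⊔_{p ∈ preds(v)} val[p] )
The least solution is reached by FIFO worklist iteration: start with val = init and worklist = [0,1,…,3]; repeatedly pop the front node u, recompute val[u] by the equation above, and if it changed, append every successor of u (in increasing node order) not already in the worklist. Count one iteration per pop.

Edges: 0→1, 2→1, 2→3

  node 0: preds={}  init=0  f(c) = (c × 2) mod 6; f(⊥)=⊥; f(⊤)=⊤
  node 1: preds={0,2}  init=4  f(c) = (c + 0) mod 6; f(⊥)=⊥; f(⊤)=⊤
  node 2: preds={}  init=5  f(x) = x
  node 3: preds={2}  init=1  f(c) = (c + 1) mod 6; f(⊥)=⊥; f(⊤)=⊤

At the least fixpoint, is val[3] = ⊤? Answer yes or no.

Worklist (4 pops):
  #1 pop 0: in=⊥ → 0 (no change)
  #2 pop 1: in=⊤ → ⊤ (was 4); enqueue []
  #3 pop 2: in=⊥ → 5 (no change)
  #4 pop 3: in=5 → ⊤ (was 1); enqueue []

Fixpoint:
  val[0] = 0
  val[1] = ⊤
  val[2] = 5
  val[3] = ⊤

yes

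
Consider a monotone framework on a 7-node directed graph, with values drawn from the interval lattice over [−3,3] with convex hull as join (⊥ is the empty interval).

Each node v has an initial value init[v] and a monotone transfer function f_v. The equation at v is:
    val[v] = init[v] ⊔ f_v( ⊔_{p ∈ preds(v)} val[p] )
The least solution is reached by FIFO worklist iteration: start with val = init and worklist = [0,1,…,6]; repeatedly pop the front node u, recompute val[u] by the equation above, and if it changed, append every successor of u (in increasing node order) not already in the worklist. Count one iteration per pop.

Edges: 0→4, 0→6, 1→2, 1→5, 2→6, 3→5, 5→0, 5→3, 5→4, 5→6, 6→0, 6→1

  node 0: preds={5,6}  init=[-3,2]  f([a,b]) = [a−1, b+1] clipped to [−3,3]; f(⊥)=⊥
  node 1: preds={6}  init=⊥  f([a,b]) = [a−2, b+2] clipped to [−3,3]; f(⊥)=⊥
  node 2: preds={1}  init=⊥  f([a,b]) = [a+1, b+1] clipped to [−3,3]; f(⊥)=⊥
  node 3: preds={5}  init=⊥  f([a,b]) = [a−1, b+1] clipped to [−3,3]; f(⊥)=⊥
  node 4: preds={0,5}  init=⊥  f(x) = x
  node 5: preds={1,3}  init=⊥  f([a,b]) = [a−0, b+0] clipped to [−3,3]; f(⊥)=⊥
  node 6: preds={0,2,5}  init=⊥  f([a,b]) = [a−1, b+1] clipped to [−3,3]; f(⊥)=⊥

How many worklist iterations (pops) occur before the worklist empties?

Trace (18 dequeues):
  [1] u=0 | in ⊥ | out [-3,2] | ==
  [2] u=1 | in ⊥ | out ⊥ | ==
  [3] u=2 | in ⊥ | out ⊥ | ==
  [4] u=3 | in ⊥ | out ⊥ | ==
  [5] u=4 | in [-3,2] | out [-3,2] | prev ⊥ | push {}
  [6] u=5 | in ⊥ | out ⊥ | ==
  [7] u=6 | in [-3,2] | out [-3,3] | prev ⊥ | push {0,1}
  [8] u=0 | in [-3,3] | out [-3,3] | prev [-3,2] | push {4,6}
  [9] u=1 | in [-3,3] | out [-3,3] | prev ⊥ | push {2,5}
  [10] u=4 | in [-3,3] | out [-3,3] | prev [-3,2] | push {}
  [11] u=6 | in [-3,3] | out [-3,3] | ==
  [12] u=2 | in [-3,3] | out [-2,3] | prev ⊥ | push {6}
  [13] u=5 | in [-3,3] | out [-3,3] | prev ⊥ | push {0,3,4}
  [14] u=6 | in [-3,3] | out [-3,3] | ==
  [15] u=0 | in [-3,3] | out [-3,3] | ==
  [16] u=3 | in [-3,3] | out [-3,3] | prev ⊥ | push {5}
  [17] u=4 | in [-3,3] | out [-3,3] | ==
  [18] u=5 | in [-3,3] | out [-3,3] | ==

Converged values:
  [0] [-3,3]
  [1] [-3,3]
  [2] [-2,3]
  [3] [-3,3]
  [4] [-3,3]
  [5] [-3,3]
  [6] [-3,3]

18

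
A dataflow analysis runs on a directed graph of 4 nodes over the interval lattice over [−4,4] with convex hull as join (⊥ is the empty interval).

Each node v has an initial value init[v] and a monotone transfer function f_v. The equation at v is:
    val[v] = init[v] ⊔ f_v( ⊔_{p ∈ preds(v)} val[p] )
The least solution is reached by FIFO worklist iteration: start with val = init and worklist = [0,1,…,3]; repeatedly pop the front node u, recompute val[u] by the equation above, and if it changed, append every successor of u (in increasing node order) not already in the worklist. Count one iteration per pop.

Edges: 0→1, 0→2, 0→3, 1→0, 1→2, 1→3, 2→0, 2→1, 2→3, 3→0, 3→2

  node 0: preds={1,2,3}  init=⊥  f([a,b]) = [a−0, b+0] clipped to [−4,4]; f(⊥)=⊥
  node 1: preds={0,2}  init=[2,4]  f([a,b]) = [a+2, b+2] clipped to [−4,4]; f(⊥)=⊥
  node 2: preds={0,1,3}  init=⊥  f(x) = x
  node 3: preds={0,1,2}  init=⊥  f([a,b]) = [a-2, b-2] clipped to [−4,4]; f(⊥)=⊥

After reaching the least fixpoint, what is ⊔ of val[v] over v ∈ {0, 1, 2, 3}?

[-4,4]

Trace (18 dequeues):
  [1] u=0 | in [2,4] | out [2,4] | prev ⊥ | push {}
  [2] u=1 | in [2,4] | out [2,4] | ==
  [3] u=2 | in [2,4] | out [2,4] | prev ⊥ | push {0,1}
  [4] u=3 | in [2,4] | out [0,2] | prev ⊥ | push {2}
  [5] u=0 | in [0,4] | out [0,4] | prev [2,4] | push {3}
  [6] u=1 | in [0,4] | out [2,4] | ==
  [7] u=2 | in [0,4] | out [0,4] | prev [2,4] | push {0,1}
  [8] u=3 | in [0,4] | out [-2,2] | prev [0,2] | push {2}
  [9] u=0 | in [-2,4] | out [-2,4] | prev [0,4] | push {3}
  [10] u=1 | in [-2,4] | out [0,4] | prev [2,4] | push {0}
  [11] u=2 | in [-2,4] | out [-2,4] | prev [0,4] | push {1}
  [12] u=3 | in [-2,4] | out [-4,2] | prev [-2,2] | push {2}
  [13] u=0 | in [-4,4] | out [-4,4] | prev [-2,4] | push {3}
  [14] u=1 | in [-4,4] | out [-2,4] | prev [0,4] | push {0}
  [15] u=2 | in [-4,4] | out [-4,4] | prev [-2,4] | push {1}
  [16] u=3 | in [-4,4] | out [-4,2] | ==
  [17] u=0 | in [-4,4] | out [-4,4] | ==
  [18] u=1 | in [-4,4] | out [-2,4] | ==

Converged values:
  [0] [-4,4]
  [1] [-2,4]
  [2] [-4,4]
  [3] [-4,2]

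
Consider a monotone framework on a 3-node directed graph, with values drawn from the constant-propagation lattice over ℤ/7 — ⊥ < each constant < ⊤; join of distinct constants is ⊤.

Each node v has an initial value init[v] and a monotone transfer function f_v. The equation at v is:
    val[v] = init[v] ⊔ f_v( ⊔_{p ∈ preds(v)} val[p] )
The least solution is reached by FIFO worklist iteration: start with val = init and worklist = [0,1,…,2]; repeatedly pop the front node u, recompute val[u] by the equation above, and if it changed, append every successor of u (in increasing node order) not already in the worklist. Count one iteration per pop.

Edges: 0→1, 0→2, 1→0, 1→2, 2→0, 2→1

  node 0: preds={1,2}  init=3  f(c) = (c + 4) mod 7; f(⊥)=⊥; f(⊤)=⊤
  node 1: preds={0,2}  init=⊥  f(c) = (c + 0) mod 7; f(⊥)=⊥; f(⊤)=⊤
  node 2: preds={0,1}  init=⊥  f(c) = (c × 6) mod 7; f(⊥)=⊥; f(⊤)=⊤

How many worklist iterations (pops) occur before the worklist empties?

Trace (8 dequeues):
  [1] u=0 | in ⊥ | out 3 | ==
  [2] u=1 | in 3 | out 3 | prev ⊥ | push {0}
  [3] u=2 | in 3 | out 4 | prev ⊥ | push {1}
  [4] u=0 | in ⊤ | out ⊤ | prev 3 | push {2}
  [5] u=1 | in ⊤ | out ⊤ | prev 3 | push {0}
  [6] u=2 | in ⊤ | out ⊤ | prev 4 | push {1}
  [7] u=0 | in ⊤ | out ⊤ | ==
  [8] u=1 | in ⊤ | out ⊤ | ==

Converged values:
  [0] ⊤
  [1] ⊤
  [2] ⊤

8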